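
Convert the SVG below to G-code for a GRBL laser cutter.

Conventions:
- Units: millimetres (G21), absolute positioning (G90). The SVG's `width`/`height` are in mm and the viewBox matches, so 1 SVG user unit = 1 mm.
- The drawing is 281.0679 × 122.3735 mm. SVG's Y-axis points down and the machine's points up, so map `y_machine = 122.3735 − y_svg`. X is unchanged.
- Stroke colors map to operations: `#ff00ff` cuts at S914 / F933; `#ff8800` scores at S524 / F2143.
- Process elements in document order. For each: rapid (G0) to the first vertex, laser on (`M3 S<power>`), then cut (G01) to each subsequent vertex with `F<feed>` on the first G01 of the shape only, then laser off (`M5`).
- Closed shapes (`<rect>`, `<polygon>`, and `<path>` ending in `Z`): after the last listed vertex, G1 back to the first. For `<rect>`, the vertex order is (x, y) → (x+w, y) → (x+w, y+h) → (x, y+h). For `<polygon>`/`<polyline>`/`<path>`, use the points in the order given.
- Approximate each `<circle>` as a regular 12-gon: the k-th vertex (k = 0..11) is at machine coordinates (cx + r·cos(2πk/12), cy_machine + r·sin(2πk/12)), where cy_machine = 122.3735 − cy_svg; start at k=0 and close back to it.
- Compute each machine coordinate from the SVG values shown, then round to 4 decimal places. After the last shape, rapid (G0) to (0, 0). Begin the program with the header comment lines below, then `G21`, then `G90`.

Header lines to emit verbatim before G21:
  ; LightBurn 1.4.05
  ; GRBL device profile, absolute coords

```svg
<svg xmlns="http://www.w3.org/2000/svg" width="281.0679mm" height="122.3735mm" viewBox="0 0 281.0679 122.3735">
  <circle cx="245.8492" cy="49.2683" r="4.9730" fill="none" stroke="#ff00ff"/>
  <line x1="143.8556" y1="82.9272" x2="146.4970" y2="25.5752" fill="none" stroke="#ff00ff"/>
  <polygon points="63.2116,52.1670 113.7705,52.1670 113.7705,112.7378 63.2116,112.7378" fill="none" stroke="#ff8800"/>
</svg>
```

; LightBurn 1.4.05
; GRBL device profile, absolute coords
G21
G90
G0 X250.8222 Y73.1052
M3 S914
G01 X250.1559 Y75.5917 F933
G01 X248.3357 Y77.4119
G01 X245.8492 Y78.0782
G01 X243.3627 Y77.4119
G01 X241.5425 Y75.5917
G01 X240.8762 Y73.1052
G01 X241.5425 Y70.6187
G01 X243.3627 Y68.7985
G01 X245.8492 Y68.1322
G01 X248.3357 Y68.7985
G01 X250.1559 Y70.6187
G01 X250.8222 Y73.1052
M5
G0 X143.8556 Y39.4463
M3 S914
G01 X146.4970 Y96.7983 F933
M5
G0 X63.2116 Y70.2065
M3 S524
G01 X113.7705 Y70.2065 F2143
G01 X113.7705 Y9.6357
G01 X63.2116 Y9.6357
G01 X63.2116 Y70.2065
M5
G0 X0.0000 Y0.0000

viewBox `0 0 281.0679 122.3735` with mm width/height → 1 unit = 1 mm. Flip: y_m = 122.3735 − y_svg.

**Shape 1** — `<circle>` circle, stroke `#ff00ff` → cut (S914, F933). Machine vertices: (250.8222,73.1052) → (250.1559,75.5917) → (248.3357,77.4119) → (245.8492,78.0782) → (243.3627,77.4119) → (241.5425,75.5917) → (240.8762,73.1052) → (241.5425,70.6187) → (243.3627,68.7985) → (245.8492,68.1322) → (248.3357,68.7985) → (250.1559,70.6187) → (250.8222,73.1052). Closed: final G1 returns to the first vertex.

**Shape 2** — `<line>` line segment, stroke `#ff00ff` → cut (S914, F933). Machine vertices: (143.8556,39.4463) → (146.4970,96.7983). Open path.

**Shape 3** — `<polygon>` rectangle, stroke `#ff8800` → score (S524, F2143). Machine vertices: (63.2116,70.2065) → (113.7705,70.2065) → (113.7705,9.6357) → (63.2116,9.6357) → (63.2116,70.2065). Closed: final G1 returns to the first vertex.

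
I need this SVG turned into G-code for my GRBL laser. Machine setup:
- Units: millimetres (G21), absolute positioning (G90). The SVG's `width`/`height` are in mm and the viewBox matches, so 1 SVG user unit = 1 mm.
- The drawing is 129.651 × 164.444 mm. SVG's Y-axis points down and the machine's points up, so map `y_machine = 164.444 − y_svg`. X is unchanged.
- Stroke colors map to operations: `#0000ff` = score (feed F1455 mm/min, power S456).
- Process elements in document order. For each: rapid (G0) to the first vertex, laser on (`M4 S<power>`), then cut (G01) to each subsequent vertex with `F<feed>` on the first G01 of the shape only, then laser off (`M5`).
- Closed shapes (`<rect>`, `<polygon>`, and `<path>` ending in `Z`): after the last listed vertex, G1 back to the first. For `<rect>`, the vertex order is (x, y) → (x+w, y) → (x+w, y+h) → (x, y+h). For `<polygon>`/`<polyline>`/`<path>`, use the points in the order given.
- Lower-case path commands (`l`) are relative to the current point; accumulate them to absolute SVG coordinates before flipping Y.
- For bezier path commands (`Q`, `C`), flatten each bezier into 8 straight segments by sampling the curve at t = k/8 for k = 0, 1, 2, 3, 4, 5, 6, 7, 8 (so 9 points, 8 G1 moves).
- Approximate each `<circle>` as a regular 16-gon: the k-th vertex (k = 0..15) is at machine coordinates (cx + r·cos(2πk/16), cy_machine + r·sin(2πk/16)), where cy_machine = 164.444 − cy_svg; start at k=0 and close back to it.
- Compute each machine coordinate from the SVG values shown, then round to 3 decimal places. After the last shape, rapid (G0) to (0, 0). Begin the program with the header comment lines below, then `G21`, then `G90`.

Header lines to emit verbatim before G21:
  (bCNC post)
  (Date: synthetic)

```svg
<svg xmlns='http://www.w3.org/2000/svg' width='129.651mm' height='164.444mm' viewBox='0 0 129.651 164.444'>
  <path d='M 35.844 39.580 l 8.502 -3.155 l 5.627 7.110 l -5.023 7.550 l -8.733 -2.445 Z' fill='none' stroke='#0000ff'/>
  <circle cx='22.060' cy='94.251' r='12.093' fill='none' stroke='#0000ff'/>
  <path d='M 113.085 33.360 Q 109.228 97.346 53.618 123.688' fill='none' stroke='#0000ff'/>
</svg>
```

viewBox `0 0 129.651 164.444` with mm width/height → 1 unit = 1 mm. Flip: y_m = 164.444 − y_svg.

**Shape 1** — `<path>` regular polygon, stroke `#0000ff` → score (S456, F1455). Machine vertices: (35.844,124.864) → (44.346,128.019) → (49.973,120.909) → (44.950,113.359) → (36.217,115.804) → (35.844,124.864). Closed: final G1 returns to the first vertex.

**Shape 2** — `<circle>` circle, stroke `#0000ff` → score (S456, F1455). Machine vertices: (34.153,70.193) → (33.232,74.821) → (30.611,78.744) → (26.688,81.365) → (22.060,82.286) → (17.432,81.365) → (13.509,78.744) → (10.888,74.821) → (9.967,70.193) → (10.888,65.565) → (13.509,61.642) → (17.432,59.021) → (22.060,58.100) → (26.688,59.021) → (30.611,61.642) → (33.232,65.565) → (34.153,70.193). Closed: final G1 returns to the first vertex.

**Shape 3** — `<path>` quadratic bezier, stroke `#0000ff` → score (S456, F1455). Control points (SVG): P0=(113.085,33.360), P1=(109.228,97.346), P2=(53.618,123.688); sampled at t=k/8. Machine vertices: (113.085,131.084) → (111.312,115.676) → (107.922,101.444) → (102.914,88.388) → (96.290,76.509) → (88.048,65.806) → (78.188,56.280) → (66.712,47.930) → (53.618,40.756). Open path.

(bCNC post)
(Date: synthetic)
G21
G90
G0 X35.844 Y124.864
M4 S456
G01 X44.346 Y128.019 F1455
G01 X49.973 Y120.909
G01 X44.950 Y113.359
G01 X36.217 Y115.804
G01 X35.844 Y124.864
M5
G0 X34.153 Y70.193
M4 S456
G01 X33.232 Y74.821 F1455
G01 X30.611 Y78.744
G01 X26.688 Y81.365
G01 X22.060 Y82.286
G01 X17.432 Y81.365
G01 X13.509 Y78.744
G01 X10.888 Y74.821
G01 X9.967 Y70.193
G01 X10.888 Y65.565
G01 X13.509 Y61.642
G01 X17.432 Y59.021
G01 X22.060 Y58.100
G01 X26.688 Y59.021
G01 X30.611 Y61.642
G01 X33.232 Y65.565
G01 X34.153 Y70.193
M5
G0 X113.085 Y131.084
M4 S456
G01 X111.312 Y115.676 F1455
G01 X107.922 Y101.444
G01 X102.914 Y88.388
G01 X96.290 Y76.509
G01 X88.048 Y65.806
G01 X78.188 Y56.280
G01 X66.712 Y47.930
G01 X53.618 Y40.756
M5
G0 X0.000 Y0.000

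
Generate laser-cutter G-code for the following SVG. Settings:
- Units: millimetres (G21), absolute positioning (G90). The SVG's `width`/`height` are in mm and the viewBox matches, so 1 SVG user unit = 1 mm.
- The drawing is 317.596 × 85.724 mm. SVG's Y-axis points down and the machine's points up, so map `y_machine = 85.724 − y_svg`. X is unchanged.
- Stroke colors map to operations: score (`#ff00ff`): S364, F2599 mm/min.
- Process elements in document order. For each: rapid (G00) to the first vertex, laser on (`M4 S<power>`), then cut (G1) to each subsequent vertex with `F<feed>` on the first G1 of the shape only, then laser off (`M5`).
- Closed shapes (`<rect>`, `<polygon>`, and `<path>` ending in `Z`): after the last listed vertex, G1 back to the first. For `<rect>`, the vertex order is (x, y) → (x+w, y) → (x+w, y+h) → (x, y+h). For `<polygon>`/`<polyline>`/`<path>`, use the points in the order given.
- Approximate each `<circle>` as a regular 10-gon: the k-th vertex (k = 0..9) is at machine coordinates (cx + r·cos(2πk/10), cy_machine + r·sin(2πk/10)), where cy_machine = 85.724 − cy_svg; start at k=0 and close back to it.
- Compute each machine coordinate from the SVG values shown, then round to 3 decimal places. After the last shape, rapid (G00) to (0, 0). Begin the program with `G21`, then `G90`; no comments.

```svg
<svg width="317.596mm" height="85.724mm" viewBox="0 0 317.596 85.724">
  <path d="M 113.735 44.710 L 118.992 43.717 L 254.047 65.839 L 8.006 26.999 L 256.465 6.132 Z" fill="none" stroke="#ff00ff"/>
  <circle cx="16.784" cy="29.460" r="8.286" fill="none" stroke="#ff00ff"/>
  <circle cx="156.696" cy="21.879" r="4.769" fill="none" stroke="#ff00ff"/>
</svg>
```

Since the viewBox matches the mm dimensions, user units are millimetres directly. The only transform is the Y-flip y_m = 85.724 − y_svg.

Shape 1 is a closed polygon drawn with `<path>`. Its stroke #ff00ff means score at S364, F2599. After flipping Y the toolpath is (113.735,41.014) → (118.992,42.007) → (254.047,19.885) → (8.006,58.725) → (256.465,79.592) → (113.735,41.014), returning to the start.

Shape 2 is a circle drawn with `<circle>`. Its stroke #ff00ff means score at S364, F2599. After flipping Y the toolpath is (25.070,56.264) → (23.488,61.134) → (19.345,64.144) → (14.223,64.144) → (10.080,61.134) → (8.498,56.264) → (10.080,51.394) → (14.223,48.384) → (19.345,48.384) → (23.488,51.394) → (25.070,56.264), returning to the start.

Shape 3 is a circle drawn with `<circle>`. Its stroke #ff00ff means score at S364, F2599. After flipping Y the toolpath is (161.465,63.845) → (160.554,66.648) → (158.170,68.381) → (155.222,68.381) → (152.838,66.648) → (151.927,63.845) → (152.838,61.042) → (155.222,59.309) → (158.170,59.309) → (160.554,61.042) → (161.465,63.845), returning to the start.

G21
G90
G00 X113.735 Y41.014
M4 S364
G1 X118.992 Y42.007 F2599
G1 X254.047 Y19.885
G1 X8.006 Y58.725
G1 X256.465 Y79.592
G1 X113.735 Y41.014
M5
G00 X25.070 Y56.264
M4 S364
G1 X23.488 Y61.134 F2599
G1 X19.345 Y64.144
G1 X14.223 Y64.144
G1 X10.080 Y61.134
G1 X8.498 Y56.264
G1 X10.080 Y51.394
G1 X14.223 Y48.384
G1 X19.345 Y48.384
G1 X23.488 Y51.394
G1 X25.070 Y56.264
M5
G00 X161.465 Y63.845
M4 S364
G1 X160.554 Y66.648 F2599
G1 X158.170 Y68.381
G1 X155.222 Y68.381
G1 X152.838 Y66.648
G1 X151.927 Y63.845
G1 X152.838 Y61.042
G1 X155.222 Y59.309
G1 X158.170 Y59.309
G1 X160.554 Y61.042
G1 X161.465 Y63.845
M5
G00 X0.000 Y0.000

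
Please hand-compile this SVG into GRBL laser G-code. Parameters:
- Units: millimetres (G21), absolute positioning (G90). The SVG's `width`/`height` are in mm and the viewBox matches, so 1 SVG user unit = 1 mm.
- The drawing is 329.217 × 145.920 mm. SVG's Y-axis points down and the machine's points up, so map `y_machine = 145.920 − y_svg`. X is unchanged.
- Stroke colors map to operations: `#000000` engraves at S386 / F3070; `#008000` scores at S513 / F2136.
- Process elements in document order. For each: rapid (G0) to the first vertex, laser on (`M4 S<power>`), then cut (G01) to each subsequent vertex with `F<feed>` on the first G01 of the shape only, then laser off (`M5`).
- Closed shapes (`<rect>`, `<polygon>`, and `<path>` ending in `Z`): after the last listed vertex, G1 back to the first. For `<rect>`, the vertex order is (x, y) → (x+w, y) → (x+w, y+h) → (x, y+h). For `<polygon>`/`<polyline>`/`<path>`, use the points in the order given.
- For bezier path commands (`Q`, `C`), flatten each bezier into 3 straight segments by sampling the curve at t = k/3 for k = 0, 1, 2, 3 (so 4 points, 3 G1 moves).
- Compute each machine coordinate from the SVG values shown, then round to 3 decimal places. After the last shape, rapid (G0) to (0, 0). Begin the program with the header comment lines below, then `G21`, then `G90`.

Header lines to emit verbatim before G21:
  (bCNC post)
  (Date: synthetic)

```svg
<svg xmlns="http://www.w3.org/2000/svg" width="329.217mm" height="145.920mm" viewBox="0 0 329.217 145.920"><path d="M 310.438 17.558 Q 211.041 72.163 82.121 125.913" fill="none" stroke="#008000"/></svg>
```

(bCNC post)
(Date: synthetic)
G21
G90
G0 X310.438 Y128.362
M4 S513
G01 X240.893 Y92.054 F2136
G01 X164.787 Y55.935
G01 X82.121 Y20.007
M5
G0 X0.000 Y0.000

Since the viewBox matches the mm dimensions, user units are millimetres directly. The only transform is the Y-flip y_m = 145.920 − y_svg.

Shape 1 is a quadratic bezier drawn with `<path>`. Its stroke #008000 means score at S513, F2136. After flipping Y the toolpath is (310.438,128.362) → (240.893,92.054) → (164.787,55.935) → (82.121,20.007).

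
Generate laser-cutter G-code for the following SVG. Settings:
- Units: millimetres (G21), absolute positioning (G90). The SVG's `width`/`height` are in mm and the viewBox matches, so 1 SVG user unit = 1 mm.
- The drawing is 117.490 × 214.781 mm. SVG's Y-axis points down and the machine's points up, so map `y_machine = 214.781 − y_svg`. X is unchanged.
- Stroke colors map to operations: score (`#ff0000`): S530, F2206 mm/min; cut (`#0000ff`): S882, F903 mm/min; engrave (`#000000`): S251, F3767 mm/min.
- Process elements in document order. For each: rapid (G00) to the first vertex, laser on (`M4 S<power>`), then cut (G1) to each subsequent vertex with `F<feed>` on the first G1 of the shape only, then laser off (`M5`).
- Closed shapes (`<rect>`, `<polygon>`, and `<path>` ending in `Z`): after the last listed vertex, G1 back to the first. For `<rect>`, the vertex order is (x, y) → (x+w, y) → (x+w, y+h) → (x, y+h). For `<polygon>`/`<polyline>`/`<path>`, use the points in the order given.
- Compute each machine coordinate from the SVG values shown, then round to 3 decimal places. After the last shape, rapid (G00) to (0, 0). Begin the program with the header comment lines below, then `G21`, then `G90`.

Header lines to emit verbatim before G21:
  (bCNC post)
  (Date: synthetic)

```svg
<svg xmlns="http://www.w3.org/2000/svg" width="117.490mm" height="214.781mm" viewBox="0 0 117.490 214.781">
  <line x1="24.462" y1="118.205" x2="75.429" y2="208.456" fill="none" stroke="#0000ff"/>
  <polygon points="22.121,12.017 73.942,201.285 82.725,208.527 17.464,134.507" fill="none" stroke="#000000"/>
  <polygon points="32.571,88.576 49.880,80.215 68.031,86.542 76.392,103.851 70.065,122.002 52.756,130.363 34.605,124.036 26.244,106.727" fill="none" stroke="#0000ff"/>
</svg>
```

viewBox `0 0 117.490 214.781` with mm width/height → 1 unit = 1 mm. Flip: y_m = 214.781 − y_svg.

**Shape 1** — `<line>` line segment, stroke `#0000ff` → cut (S882, F903). Machine vertices: (24.462,96.576) → (75.429,6.325). Open path.

**Shape 2** — `<polygon>` closed polygon, stroke `#000000` → engrave (S251, F3767). Machine vertices: (22.121,202.764) → (73.942,13.496) → (82.725,6.254) → (17.464,80.274) → (22.121,202.764). Closed: final G1 returns to the first vertex.

**Shape 3** — `<polygon>` regular polygon, stroke `#0000ff` → cut (S882, F903). Machine vertices: (32.571,126.205) → (49.880,134.566) → (68.031,128.239) → (76.392,110.930) → (70.065,92.779) → (52.756,84.418) → (34.605,90.745) → (26.244,108.054) → (32.571,126.205). Closed: final G1 returns to the first vertex.

(bCNC post)
(Date: synthetic)
G21
G90
G00 X24.462 Y96.576
M4 S882
G1 X75.429 Y6.325 F903
M5
G00 X22.121 Y202.764
M4 S251
G1 X73.942 Y13.496 F3767
G1 X82.725 Y6.254
G1 X17.464 Y80.274
G1 X22.121 Y202.764
M5
G00 X32.571 Y126.205
M4 S882
G1 X49.880 Y134.566 F903
G1 X68.031 Y128.239
G1 X76.392 Y110.930
G1 X70.065 Y92.779
G1 X52.756 Y84.418
G1 X34.605 Y90.745
G1 X26.244 Y108.054
G1 X32.571 Y126.205
M5
G00 X0.000 Y0.000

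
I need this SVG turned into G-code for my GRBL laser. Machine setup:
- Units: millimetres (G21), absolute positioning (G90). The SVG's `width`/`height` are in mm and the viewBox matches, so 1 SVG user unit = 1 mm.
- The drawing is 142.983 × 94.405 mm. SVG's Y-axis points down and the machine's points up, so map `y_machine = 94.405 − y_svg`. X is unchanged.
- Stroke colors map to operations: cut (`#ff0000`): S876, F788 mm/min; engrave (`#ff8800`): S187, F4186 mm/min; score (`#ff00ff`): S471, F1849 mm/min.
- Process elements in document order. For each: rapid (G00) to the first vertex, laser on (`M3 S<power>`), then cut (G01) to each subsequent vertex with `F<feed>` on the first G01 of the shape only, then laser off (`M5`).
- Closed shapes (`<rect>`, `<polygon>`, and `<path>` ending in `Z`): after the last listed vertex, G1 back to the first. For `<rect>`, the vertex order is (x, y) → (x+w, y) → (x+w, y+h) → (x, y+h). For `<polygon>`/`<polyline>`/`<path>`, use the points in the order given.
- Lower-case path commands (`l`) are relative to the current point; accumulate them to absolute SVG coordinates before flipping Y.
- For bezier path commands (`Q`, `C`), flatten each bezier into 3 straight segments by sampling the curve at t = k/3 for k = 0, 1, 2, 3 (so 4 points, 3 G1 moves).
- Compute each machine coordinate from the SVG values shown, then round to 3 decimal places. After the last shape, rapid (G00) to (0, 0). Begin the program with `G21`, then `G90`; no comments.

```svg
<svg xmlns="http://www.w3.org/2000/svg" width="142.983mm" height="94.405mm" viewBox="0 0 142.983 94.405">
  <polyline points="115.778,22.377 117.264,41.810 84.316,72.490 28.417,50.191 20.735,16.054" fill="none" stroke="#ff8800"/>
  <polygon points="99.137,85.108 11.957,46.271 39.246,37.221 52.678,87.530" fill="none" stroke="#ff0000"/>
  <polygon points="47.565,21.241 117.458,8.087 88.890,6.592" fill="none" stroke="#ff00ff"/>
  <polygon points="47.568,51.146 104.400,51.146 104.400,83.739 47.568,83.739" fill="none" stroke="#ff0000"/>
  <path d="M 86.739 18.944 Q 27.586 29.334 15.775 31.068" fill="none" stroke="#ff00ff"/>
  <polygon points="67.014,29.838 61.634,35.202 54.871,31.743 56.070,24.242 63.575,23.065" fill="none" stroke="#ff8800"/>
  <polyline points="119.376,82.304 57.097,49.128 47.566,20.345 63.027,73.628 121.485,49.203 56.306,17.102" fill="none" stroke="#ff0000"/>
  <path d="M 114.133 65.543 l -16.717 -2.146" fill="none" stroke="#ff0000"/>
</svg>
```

Since the viewBox matches the mm dimensions, user units are millimetres directly. The only transform is the Y-flip y_m = 94.405 − y_svg.

Shape 1 is a open polyline drawn with `<polyline>`. Its stroke #ff8800 means engrave at S187, F4186. After flipping Y the toolpath is (115.778,72.028) → (117.264,52.595) → (84.316,21.915) → (28.417,44.214) → (20.735,78.351).

Shape 2 is a closed polygon drawn with `<polygon>`. Its stroke #ff0000 means cut at S876, F788. After flipping Y the toolpath is (99.137,9.297) → (11.957,48.134) → (39.246,57.184) → (52.678,6.875) → (99.137,9.297), returning to the start.

Shape 3 is a closed polygon drawn with `<polygon>`. Its stroke #ff00ff means score at S471, F1849. After flipping Y the toolpath is (47.565,73.164) → (117.458,86.318) → (88.890,87.813) → (47.565,73.164), returning to the start.

Shape 4 is a rectangle drawn with `<polygon>`. Its stroke #ff0000 means cut at S876, F788. After flipping Y the toolpath is (47.568,43.259) → (104.400,43.259) → (104.400,10.666) → (47.568,10.666) → (47.568,43.259), returning to the start.

Shape 5 is a quadratic bezier drawn with `<path>`. Its stroke #ff00ff means score at S471, F1849. After flipping Y the toolpath is (86.739,75.461) → (52.564,69.496) → (28.909,65.455) → (15.775,63.337).

Shape 6 is a regular polygon drawn with `<polygon>`. Its stroke #ff8800 means engrave at S187, F4186. After flipping Y the toolpath is (67.014,64.567) → (61.634,59.203) → (54.871,62.662) → (56.070,70.163) → (63.575,71.340) → (67.014,64.567), returning to the start.

Shape 7 is a open polyline drawn with `<polyline>`. Its stroke #ff0000 means cut at S876, F788. After flipping Y the toolpath is (119.376,12.101) → (57.097,45.277) → (47.566,74.060) → (63.027,20.777) → (121.485,45.202) → (56.306,77.303).

Shape 8 is a line segment drawn with `<path>`. Its stroke #ff0000 means cut at S876, F788. After flipping Y the toolpath is (114.133,28.862) → (97.416,31.008).

G21
G90
G00 X115.778 Y72.028
M3 S187
G01 X117.264 Y52.595 F4186
G01 X84.316 Y21.915
G01 X28.417 Y44.214
G01 X20.735 Y78.351
M5
G00 X99.137 Y9.297
M3 S876
G01 X11.957 Y48.134 F788
G01 X39.246 Y57.184
G01 X52.678 Y6.875
G01 X99.137 Y9.297
M5
G00 X47.565 Y73.164
M3 S471
G01 X117.458 Y86.318 F1849
G01 X88.890 Y87.813
G01 X47.565 Y73.164
M5
G00 X47.568 Y43.259
M3 S876
G01 X104.400 Y43.259 F788
G01 X104.400 Y10.666
G01 X47.568 Y10.666
G01 X47.568 Y43.259
M5
G00 X86.739 Y75.461
M3 S471
G01 X52.564 Y69.496 F1849
G01 X28.909 Y65.455
G01 X15.775 Y63.337
M5
G00 X67.014 Y64.567
M3 S187
G01 X61.634 Y59.203 F4186
G01 X54.871 Y62.662
G01 X56.070 Y70.163
G01 X63.575 Y71.340
G01 X67.014 Y64.567
M5
G00 X119.376 Y12.101
M3 S876
G01 X57.097 Y45.277 F788
G01 X47.566 Y74.060
G01 X63.027 Y20.777
G01 X121.485 Y45.202
G01 X56.306 Y77.303
M5
G00 X114.133 Y28.862
M3 S876
G01 X97.416 Y31.008 F788
M5
G00 X0.000 Y0.000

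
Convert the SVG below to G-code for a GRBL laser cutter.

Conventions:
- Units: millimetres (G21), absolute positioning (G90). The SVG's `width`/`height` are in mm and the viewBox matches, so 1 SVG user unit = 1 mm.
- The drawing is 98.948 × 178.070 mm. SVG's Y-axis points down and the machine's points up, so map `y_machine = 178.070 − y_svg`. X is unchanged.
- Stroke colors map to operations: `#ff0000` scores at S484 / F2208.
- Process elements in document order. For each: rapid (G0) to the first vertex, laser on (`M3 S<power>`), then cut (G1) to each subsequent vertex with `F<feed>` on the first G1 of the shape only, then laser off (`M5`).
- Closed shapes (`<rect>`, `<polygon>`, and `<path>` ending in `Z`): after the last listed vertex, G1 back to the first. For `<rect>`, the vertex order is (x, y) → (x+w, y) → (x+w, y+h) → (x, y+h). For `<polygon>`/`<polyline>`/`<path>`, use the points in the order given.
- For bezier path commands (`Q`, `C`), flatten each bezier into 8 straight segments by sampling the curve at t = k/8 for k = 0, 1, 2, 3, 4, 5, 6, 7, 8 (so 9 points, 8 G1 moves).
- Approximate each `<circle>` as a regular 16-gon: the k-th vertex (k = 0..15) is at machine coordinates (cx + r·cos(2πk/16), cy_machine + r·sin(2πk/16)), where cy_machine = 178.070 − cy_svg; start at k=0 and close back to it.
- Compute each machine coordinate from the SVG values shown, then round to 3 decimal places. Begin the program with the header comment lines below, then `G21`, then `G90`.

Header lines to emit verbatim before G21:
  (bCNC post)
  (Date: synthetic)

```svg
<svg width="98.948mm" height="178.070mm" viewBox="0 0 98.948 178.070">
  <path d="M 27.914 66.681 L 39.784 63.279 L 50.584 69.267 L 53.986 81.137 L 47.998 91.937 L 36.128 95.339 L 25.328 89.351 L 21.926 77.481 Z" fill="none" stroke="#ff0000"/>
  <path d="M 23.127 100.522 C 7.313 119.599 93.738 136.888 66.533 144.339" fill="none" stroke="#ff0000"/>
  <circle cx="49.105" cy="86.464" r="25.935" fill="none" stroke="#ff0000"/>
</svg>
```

(bCNC post)
(Date: synthetic)
G21
G90
G0 X27.914 Y111.389
M3 S484
G1 X39.784 Y114.791 F2208
G1 X50.584 Y108.803
G1 X53.986 Y96.933
G1 X47.998 Y86.133
G1 X36.128 Y82.731
G1 X25.328 Y88.719
G1 X21.926 Y100.589
G1 X27.914 Y111.389
M5
G0 X23.127 Y77.548
M3 S484
G1 X21.568 Y70.494 F2208
G1 X27.063 Y63.701
G1 X37.085 Y57.265
G1 X49.102 Y51.280
G1 X60.585 Y45.839
G1 X69.004 Y41.038
G1 X71.830 Y36.971
G1 X66.533 Y33.731
M5
G0 X75.040 Y91.606
M3 S484
G1 X73.066 Y101.531 F2208
G1 X67.444 Y109.945
G1 X59.030 Y115.567
G1 X49.105 Y117.541
G1 X39.180 Y115.567
G1 X30.766 Y109.945
G1 X25.144 Y101.531
G1 X23.170 Y91.606
G1 X25.144 Y81.681
G1 X30.766 Y73.267
G1 X39.180 Y67.645
G1 X49.105 Y65.671
G1 X59.030 Y67.645
G1 X67.444 Y73.267
G1 X73.066 Y81.681
G1 X75.040 Y91.606
M5

1 u = 1 mm; y_m = 178.070 − y.

[1] `<path>` regular polygon, #ff0000→score S484 F2208: (27.914,111.389) → (39.784,114.791) → (50.584,108.803) → (53.986,96.933) → (47.998,86.133) → (36.128,82.731) → (25.328,88.719) → (21.926,100.589) → (27.914,111.389) (closed)

[2] `<path>` cubic bezier, #ff0000→score S484 F2208: (23.127,77.548) → (21.568,70.494) → (27.063,63.701) → (37.085,57.265) → (49.102,51.280) → (60.585,45.839) → (69.004,41.038) → (71.830,36.971) → (66.533,33.731)

[3] `<circle>` circle, #ff0000→score S484 F2208: (75.040,91.606) → (73.066,101.531) → (67.444,109.945) → (59.030,115.567) → (49.105,117.541) → (39.180,115.567) → (30.766,109.945) → (25.144,101.531) → (23.170,91.606) → (25.144,81.681) → (30.766,73.267) → (39.180,67.645) → (49.105,65.671) → (59.030,67.645) → (67.444,73.267) → (73.066,81.681) → (75.040,91.606) (closed)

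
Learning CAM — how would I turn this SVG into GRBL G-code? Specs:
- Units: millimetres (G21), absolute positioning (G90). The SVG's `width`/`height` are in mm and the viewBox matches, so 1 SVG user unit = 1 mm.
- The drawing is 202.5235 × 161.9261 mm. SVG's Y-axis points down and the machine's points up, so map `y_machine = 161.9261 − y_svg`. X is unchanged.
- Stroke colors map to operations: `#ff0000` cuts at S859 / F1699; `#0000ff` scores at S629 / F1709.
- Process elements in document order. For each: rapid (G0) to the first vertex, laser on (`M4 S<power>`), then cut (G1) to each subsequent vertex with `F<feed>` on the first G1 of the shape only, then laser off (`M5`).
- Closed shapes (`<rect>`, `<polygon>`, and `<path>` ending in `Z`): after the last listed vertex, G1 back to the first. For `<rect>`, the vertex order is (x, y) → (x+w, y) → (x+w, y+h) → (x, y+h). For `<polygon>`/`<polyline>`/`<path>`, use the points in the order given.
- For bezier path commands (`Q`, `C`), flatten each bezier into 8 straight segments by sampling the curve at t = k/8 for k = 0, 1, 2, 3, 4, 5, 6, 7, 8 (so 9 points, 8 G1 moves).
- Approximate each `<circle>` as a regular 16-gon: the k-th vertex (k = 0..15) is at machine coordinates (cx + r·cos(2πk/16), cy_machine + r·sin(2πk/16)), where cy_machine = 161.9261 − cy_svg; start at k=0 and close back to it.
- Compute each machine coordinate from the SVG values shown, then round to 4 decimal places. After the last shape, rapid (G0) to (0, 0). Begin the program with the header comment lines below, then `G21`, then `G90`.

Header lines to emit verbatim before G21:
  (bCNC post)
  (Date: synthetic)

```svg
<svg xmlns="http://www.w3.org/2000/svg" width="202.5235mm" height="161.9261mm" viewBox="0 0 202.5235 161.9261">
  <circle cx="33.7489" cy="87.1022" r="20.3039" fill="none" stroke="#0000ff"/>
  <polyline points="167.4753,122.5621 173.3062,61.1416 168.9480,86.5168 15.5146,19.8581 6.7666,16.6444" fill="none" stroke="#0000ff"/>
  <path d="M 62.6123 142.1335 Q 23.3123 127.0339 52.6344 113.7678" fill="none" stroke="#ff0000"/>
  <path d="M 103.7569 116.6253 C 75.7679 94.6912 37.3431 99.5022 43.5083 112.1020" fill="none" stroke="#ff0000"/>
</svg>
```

(bCNC post)
(Date: synthetic)
G21
G90
G0 X54.0528 Y74.8239
M4 S629
G1 X52.5073 Y82.5939 F1709
G1 X48.1059 Y89.1809
G1 X41.5189 Y93.5823
G1 X33.7489 Y95.1278
G1 X25.9789 Y93.5823
G1 X19.3919 Y89.1809
G1 X14.9905 Y82.5939
G1 X13.4450 Y74.8239
G1 X14.9905 Y67.0539
G1 X19.3919 Y60.4669
G1 X25.9789 Y56.0655
G1 X33.7489 Y54.5200
G1 X41.5189 Y56.0655
G1 X48.1059 Y60.4669
G1 X52.5073 Y67.0539
G1 X54.0528 Y74.8239
M5
G0 X167.4753 Y39.3640
M4 S629
G1 X173.3062 Y100.7845 F1709
G1 X168.9480 Y75.4093
G1 X15.5146 Y142.0680
G1 X6.7666 Y145.2817
M5
G0 X62.6123 Y19.7926
M4 S859
G1 X53.8595 Y23.5389 F1699
G1 X47.2512 Y27.2278
G1 X42.7873 Y30.8595
G1 X40.4678 Y34.4338
G1 X40.2928 Y37.9509
G1 X42.2622 Y41.4107
G1 X46.3761 Y44.8131
G1 X52.6344 Y48.1583
M5
G0 X103.7569 Y45.3008
M4 S859
G1 X92.8793 Y52.3094 F1699
G1 X81.6682 Y57.0329
G1 X70.7684 Y59.6932
G1 X60.8248 Y60.5127
G1 X52.4821 Y59.7133
G1 X46.3852 Y57.5174
G1 X43.1790 Y54.1469
G1 X43.5083 Y49.8241
M5
G0 X0.0000 Y0.0000

1 u = 1 mm; y_m = 161.9261 − y.

[1] `<circle>` circle, #0000ff→score S629 F1709: (54.0528,74.8239) → (52.5073,82.5939) → (48.1059,89.1809) → (41.5189,93.5823) → (33.7489,95.1278) → (25.9789,93.5823) → (19.3919,89.1809) → (14.9905,82.5939) → (13.4450,74.8239) → (14.9905,67.0539) → (19.3919,60.4669) → (25.9789,56.0655) → (33.7489,54.5200) → (41.5189,56.0655) → (48.1059,60.4669) → (52.5073,67.0539) → (54.0528,74.8239) (closed)

[2] `<polyline>` open polyline, #0000ff→score S629 F1709: (167.4753,39.3640) → (173.3062,100.7845) → (168.9480,75.4093) → (15.5146,142.0680) → (6.7666,145.2817)

[3] `<path>` quadratic bezier, #ff0000→cut S859 F1699: (62.6123,19.7926) → (53.8595,23.5389) → (47.2512,27.2278) → (42.7873,30.8595) → (40.4678,34.4338) → (40.2928,37.9509) → (42.2622,41.4107) → (46.3761,44.8131) → (52.6344,48.1583)

[4] `<path>` cubic bezier, #ff0000→cut S859 F1699: (103.7569,45.3008) → (92.8793,52.3094) → (81.6682,57.0329) → (70.7684,59.6932) → (60.8248,60.5127) → (52.4821,59.7133) → (46.3852,57.5174) → (43.1790,54.1469) → (43.5083,49.8241)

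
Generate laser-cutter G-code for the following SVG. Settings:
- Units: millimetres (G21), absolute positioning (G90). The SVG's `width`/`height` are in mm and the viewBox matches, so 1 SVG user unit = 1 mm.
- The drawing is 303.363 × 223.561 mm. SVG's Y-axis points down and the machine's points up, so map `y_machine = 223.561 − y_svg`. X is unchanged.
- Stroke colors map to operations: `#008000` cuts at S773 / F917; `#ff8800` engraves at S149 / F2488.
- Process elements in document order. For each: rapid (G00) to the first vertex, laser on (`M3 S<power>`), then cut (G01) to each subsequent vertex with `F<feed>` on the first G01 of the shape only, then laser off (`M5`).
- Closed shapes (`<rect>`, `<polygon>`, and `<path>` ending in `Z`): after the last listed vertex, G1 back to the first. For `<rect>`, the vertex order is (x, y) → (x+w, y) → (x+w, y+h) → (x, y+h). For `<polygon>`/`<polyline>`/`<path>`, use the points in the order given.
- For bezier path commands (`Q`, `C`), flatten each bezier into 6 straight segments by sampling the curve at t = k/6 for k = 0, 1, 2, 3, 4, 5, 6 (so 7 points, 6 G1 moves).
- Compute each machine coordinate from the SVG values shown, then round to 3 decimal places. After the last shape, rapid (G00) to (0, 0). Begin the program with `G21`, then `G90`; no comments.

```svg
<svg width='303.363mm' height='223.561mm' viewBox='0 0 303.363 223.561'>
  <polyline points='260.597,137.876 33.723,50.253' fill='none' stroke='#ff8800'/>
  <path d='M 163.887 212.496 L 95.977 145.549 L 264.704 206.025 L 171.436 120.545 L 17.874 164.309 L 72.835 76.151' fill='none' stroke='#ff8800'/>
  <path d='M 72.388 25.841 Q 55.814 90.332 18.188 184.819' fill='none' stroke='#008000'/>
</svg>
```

G21
G90
G00 X260.597 Y85.685
M3 S149
G01 X33.723 Y173.308 F2488
M5
G00 X163.887 Y11.065
M3 S149
G01 X95.977 Y78.012 F2488
G01 X264.704 Y17.536
G01 X171.436 Y103.016
G01 X17.874 Y59.252
G01 X72.835 Y147.410
M5
G00 X72.388 Y197.720
M3 S773
G01 X66.279 Y175.390 F917
G01 X59.000 Y151.393
G01 X50.551 Y125.730
G01 X40.933 Y98.400
G01 X30.145 Y69.404
G01 X18.188 Y38.742
M5
G00 X0.000 Y0.000

viewBox `0 0 303.363 223.561` with mm width/height → 1 unit = 1 mm. Flip: y_m = 223.561 − y_svg.

**Shape 1** — `<polyline>` line segment, stroke `#ff8800` → engrave (S149, F2488). Machine vertices: (260.597,85.685) → (33.723,173.308). Open path.

**Shape 2** — `<path>` open polyline, stroke `#ff8800` → engrave (S149, F2488). Machine vertices: (163.887,11.065) → (95.977,78.012) → (264.704,17.536) → (171.436,103.016) → (17.874,59.252) → (72.835,147.410). Open path.

**Shape 3** — `<path>` quadratic bezier, stroke `#008000` → cut (S773, F917). Control points (SVG): P0=(72.388,25.841), P1=(55.814,90.332), P2=(18.188,184.819); sampled at t=k/6. Machine vertices: (72.388,197.720) → (66.279,175.390) → (59.000,151.393) → (50.551,125.730) → (40.933,98.400) → (30.145,69.404) → (18.188,38.742). Open path.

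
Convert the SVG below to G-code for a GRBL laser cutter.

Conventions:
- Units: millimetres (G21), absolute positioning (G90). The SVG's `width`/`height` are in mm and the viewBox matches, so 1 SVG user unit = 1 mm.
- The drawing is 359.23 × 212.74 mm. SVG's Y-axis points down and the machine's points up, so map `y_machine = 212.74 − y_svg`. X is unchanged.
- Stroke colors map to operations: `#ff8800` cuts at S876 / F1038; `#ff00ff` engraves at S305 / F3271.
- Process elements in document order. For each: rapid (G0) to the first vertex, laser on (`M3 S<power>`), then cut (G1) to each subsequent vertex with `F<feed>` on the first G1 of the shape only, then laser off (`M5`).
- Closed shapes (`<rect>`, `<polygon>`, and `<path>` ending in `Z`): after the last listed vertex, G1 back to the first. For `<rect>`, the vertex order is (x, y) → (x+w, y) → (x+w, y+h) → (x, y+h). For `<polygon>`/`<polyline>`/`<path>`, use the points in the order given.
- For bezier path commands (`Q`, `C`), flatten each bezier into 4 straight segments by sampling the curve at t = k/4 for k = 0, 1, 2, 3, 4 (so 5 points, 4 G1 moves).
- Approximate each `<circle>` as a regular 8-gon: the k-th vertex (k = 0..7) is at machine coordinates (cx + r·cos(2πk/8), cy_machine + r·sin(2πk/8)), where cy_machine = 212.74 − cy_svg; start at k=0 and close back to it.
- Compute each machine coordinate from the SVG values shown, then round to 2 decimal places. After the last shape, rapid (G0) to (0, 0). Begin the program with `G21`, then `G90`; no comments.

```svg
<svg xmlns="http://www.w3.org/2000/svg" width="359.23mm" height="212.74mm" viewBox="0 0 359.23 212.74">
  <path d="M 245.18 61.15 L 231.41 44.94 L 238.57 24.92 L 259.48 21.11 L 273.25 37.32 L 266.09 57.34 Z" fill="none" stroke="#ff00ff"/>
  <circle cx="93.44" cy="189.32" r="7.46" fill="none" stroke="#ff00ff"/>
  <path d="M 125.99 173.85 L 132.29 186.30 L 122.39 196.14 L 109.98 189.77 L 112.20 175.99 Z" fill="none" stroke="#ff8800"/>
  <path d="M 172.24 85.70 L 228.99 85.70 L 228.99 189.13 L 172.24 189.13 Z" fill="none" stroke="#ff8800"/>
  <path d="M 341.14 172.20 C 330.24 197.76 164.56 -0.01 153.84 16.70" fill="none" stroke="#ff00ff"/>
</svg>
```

Since the viewBox matches the mm dimensions, user units are millimetres directly. The only transform is the Y-flip y_m = 212.74 − y_svg.

Shape 1 is a regular polygon drawn with `<path>`. Its stroke #ff00ff means engrave at S305, F3271. After flipping Y the toolpath is (245.18,151.59) → (231.41,167.80) → (238.57,187.82) → (259.48,191.63) → (273.25,175.42) → (266.09,155.40) → (245.18,151.59), returning to the start.

Shape 2 is a circle drawn with `<circle>`. Its stroke #ff00ff means engrave at S305, F3271. After flipping Y the toolpath is (100.90,23.42) → (98.72,28.70) → (93.44,30.88) → (88.16,28.70) → (85.98,23.42) → (88.16,18.14) → (93.44,15.96) → (98.72,18.14) → (100.90,23.42), returning to the start.

Shape 3 is a regular polygon drawn with `<path>`. Its stroke #ff8800 means cut at S876, F1038. After flipping Y the toolpath is (125.99,38.89) → (132.29,26.44) → (122.39,16.60) → (109.98,22.97) → (112.20,36.75) → (125.99,38.89), returning to the start.

Shape 4 is a rectangle drawn with `<path>`. Its stroke #ff8800 means cut at S876, F1038. After flipping Y the toolpath is (172.24,127.04) → (228.99,127.04) → (228.99,23.61) → (172.24,23.61) → (172.24,127.04), returning to the start.

Shape 5 is a cubic bezier drawn with `<path>`. Its stroke #ff00ff means engrave at S305, F3271. After flipping Y the toolpath is (341.14,40.54) → (308.78,56.40) → (247.42,114.97) → (186.10,175.20) → (153.84,196.04).

G21
G90
G0 X245.18 Y151.59
M3 S305
G1 X231.41 Y167.80 F3271
G1 X238.57 Y187.82
G1 X259.48 Y191.63
G1 X273.25 Y175.42
G1 X266.09 Y155.40
G1 X245.18 Y151.59
M5
G0 X100.90 Y23.42
M3 S305
G1 X98.72 Y28.70 F3271
G1 X93.44 Y30.88
G1 X88.16 Y28.70
G1 X85.98 Y23.42
G1 X88.16 Y18.14
G1 X93.44 Y15.96
G1 X98.72 Y18.14
G1 X100.90 Y23.42
M5
G0 X125.99 Y38.89
M3 S876
G1 X132.29 Y26.44 F1038
G1 X122.39 Y16.60
G1 X109.98 Y22.97
G1 X112.20 Y36.75
G1 X125.99 Y38.89
M5
G0 X172.24 Y127.04
M3 S876
G1 X228.99 Y127.04 F1038
G1 X228.99 Y23.61
G1 X172.24 Y23.61
G1 X172.24 Y127.04
M5
G0 X341.14 Y40.54
M3 S305
G1 X308.78 Y56.40 F3271
G1 X247.42 Y114.97
G1 X186.10 Y175.20
G1 X153.84 Y196.04
M5
G0 X0.00 Y0.00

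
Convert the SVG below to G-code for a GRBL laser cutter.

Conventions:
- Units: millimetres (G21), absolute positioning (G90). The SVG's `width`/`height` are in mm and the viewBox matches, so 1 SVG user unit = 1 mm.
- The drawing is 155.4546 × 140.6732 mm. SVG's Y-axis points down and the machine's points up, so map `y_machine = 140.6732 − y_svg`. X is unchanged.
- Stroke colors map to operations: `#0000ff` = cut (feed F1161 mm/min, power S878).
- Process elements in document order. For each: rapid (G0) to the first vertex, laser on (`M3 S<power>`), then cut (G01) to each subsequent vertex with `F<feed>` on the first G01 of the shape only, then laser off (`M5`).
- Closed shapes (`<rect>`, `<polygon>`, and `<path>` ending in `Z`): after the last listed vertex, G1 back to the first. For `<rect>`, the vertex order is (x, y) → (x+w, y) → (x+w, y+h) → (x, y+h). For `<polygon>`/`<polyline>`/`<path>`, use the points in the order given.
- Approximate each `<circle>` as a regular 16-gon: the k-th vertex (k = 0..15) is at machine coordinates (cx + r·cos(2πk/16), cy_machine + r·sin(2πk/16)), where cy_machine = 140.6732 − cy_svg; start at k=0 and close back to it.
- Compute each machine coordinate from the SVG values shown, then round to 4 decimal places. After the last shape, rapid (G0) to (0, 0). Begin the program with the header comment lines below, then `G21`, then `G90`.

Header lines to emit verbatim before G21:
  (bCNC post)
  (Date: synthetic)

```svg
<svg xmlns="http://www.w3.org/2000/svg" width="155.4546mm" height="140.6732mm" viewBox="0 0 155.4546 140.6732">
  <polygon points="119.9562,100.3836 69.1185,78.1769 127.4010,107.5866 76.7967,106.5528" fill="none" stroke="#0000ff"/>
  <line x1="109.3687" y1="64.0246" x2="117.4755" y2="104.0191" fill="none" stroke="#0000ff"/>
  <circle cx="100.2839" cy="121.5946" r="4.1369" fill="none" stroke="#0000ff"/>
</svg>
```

viewBox `0 0 155.4546 140.6732` with mm width/height → 1 unit = 1 mm. Flip: y_m = 140.6732 − y_svg.

**Shape 1** — `<polygon>` closed polygon, stroke `#0000ff` → cut (S878, F1161). Machine vertices: (119.9562,40.2896) → (69.1185,62.4963) → (127.4010,33.0866) → (76.7967,34.1204) → (119.9562,40.2896). Closed: final G1 returns to the first vertex.

**Shape 2** — `<line>` line segment, stroke `#0000ff` → cut (S878, F1161). Machine vertices: (109.3687,76.6486) → (117.4755,36.6541). Open path.

**Shape 3** — `<circle>` circle, stroke `#0000ff` → cut (S878, F1161). Machine vertices: (104.4208,19.0786) → (104.1059,20.6617) → (103.2091,22.0038) → (101.8670,22.9006) → (100.2839,23.2155) → (98.7008,22.9006) → (97.3587,22.0038) → (96.4619,20.6617) → (96.1470,19.0786) → (96.4619,17.4955) → (97.3587,16.1534) → (98.7008,15.2566) → (100.2839,14.9417) → (101.8670,15.2566) → (103.2091,16.1534) → (104.1059,17.4955) → (104.4208,19.0786). Closed: final G1 returns to the first vertex.

(bCNC post)
(Date: synthetic)
G21
G90
G0 X119.9562 Y40.2896
M3 S878
G01 X69.1185 Y62.4963 F1161
G01 X127.4010 Y33.0866
G01 X76.7967 Y34.1204
G01 X119.9562 Y40.2896
M5
G0 X109.3687 Y76.6486
M3 S878
G01 X117.4755 Y36.6541 F1161
M5
G0 X104.4208 Y19.0786
M3 S878
G01 X104.1059 Y20.6617 F1161
G01 X103.2091 Y22.0038
G01 X101.8670 Y22.9006
G01 X100.2839 Y23.2155
G01 X98.7008 Y22.9006
G01 X97.3587 Y22.0038
G01 X96.4619 Y20.6617
G01 X96.1470 Y19.0786
G01 X96.4619 Y17.4955
G01 X97.3587 Y16.1534
G01 X98.7008 Y15.2566
G01 X100.2839 Y14.9417
G01 X101.8670 Y15.2566
G01 X103.2091 Y16.1534
G01 X104.1059 Y17.4955
G01 X104.4208 Y19.0786
M5
G0 X0.0000 Y0.0000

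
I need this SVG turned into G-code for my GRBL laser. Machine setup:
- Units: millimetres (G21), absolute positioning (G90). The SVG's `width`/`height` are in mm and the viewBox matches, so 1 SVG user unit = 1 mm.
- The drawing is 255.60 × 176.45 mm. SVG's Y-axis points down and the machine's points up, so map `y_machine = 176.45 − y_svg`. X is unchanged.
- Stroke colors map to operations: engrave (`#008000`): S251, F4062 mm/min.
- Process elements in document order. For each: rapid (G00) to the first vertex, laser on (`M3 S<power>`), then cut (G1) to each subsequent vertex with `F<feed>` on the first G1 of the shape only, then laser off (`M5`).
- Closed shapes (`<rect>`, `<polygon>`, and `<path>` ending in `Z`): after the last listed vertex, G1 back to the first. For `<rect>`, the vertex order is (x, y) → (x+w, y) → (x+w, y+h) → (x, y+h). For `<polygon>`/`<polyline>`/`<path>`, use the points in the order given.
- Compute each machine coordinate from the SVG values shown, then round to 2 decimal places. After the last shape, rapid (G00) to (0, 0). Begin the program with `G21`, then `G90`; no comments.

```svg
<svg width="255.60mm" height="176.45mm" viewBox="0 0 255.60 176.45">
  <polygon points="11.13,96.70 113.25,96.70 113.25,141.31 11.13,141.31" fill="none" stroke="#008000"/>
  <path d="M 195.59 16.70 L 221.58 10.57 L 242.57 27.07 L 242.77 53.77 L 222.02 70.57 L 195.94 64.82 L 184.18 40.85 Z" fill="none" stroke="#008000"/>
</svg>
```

viewBox `0 0 255.60 176.45` with mm width/height → 1 unit = 1 mm. Flip: y_m = 176.45 − y_svg.

**Shape 1** — `<polygon>` rectangle, stroke `#008000` → engrave (S251, F4062). Machine vertices: (11.13,79.75) → (113.25,79.75) → (113.25,35.14) → (11.13,35.14) → (11.13,79.75). Closed: final G1 returns to the first vertex.

**Shape 2** — `<path>` regular polygon, stroke `#008000` → engrave (S251, F4062). Machine vertices: (195.59,159.75) → (221.58,165.88) → (242.57,149.38) → (242.77,122.68) → (222.02,105.88) → (195.94,111.63) → (184.18,135.60) → (195.59,159.75). Closed: final G1 returns to the first vertex.

G21
G90
G00 X11.13 Y79.75
M3 S251
G1 X113.25 Y79.75 F4062
G1 X113.25 Y35.14
G1 X11.13 Y35.14
G1 X11.13 Y79.75
M5
G00 X195.59 Y159.75
M3 S251
G1 X221.58 Y165.88 F4062
G1 X242.57 Y149.38
G1 X242.77 Y122.68
G1 X222.02 Y105.88
G1 X195.94 Y111.63
G1 X184.18 Y135.60
G1 X195.59 Y159.75
M5
G00 X0.00 Y0.00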